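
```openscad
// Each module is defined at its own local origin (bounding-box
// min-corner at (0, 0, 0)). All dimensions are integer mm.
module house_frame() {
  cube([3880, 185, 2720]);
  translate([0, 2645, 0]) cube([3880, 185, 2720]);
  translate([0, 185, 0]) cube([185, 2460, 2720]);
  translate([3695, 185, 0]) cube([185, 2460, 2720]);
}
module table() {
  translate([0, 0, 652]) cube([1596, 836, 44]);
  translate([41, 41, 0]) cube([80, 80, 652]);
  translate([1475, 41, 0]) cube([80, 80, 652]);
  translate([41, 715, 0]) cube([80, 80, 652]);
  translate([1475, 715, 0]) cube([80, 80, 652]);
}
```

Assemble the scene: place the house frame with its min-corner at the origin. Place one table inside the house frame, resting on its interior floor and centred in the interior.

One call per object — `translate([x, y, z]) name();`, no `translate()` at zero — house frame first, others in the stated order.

house_frame();
translate([1142, 997, 0]) table();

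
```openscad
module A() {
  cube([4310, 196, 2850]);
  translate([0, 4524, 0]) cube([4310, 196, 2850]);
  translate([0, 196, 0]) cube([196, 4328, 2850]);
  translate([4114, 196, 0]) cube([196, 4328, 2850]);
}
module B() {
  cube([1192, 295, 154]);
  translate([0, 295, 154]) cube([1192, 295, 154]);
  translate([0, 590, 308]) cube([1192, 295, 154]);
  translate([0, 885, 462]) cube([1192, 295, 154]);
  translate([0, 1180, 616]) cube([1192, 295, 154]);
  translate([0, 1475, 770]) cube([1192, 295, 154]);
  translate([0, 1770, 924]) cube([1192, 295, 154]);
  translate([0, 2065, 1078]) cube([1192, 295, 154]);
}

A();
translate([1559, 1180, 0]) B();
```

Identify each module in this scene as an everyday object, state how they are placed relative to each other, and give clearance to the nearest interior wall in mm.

Clearances: x = 1363, y = 984; minimum 984 mm.

A is a house frame. B is a staircase. The staircase sits inside the house frame, centred. The clearance to the nearest interior wall is 984 mm.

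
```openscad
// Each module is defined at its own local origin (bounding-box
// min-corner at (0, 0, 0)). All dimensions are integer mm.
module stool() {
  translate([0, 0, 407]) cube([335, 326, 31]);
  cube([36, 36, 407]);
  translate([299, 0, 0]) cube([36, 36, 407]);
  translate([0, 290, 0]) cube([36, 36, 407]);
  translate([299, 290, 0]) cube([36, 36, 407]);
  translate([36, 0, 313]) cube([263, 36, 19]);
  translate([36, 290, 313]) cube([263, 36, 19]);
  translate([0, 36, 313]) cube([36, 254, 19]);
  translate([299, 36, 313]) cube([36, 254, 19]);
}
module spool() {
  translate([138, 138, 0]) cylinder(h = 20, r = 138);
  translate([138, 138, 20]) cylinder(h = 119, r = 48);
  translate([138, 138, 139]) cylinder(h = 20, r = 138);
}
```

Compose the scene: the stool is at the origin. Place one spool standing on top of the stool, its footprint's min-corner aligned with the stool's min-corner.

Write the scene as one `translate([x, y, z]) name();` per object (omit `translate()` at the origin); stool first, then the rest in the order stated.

stool();
translate([0, 0, 438]) spool();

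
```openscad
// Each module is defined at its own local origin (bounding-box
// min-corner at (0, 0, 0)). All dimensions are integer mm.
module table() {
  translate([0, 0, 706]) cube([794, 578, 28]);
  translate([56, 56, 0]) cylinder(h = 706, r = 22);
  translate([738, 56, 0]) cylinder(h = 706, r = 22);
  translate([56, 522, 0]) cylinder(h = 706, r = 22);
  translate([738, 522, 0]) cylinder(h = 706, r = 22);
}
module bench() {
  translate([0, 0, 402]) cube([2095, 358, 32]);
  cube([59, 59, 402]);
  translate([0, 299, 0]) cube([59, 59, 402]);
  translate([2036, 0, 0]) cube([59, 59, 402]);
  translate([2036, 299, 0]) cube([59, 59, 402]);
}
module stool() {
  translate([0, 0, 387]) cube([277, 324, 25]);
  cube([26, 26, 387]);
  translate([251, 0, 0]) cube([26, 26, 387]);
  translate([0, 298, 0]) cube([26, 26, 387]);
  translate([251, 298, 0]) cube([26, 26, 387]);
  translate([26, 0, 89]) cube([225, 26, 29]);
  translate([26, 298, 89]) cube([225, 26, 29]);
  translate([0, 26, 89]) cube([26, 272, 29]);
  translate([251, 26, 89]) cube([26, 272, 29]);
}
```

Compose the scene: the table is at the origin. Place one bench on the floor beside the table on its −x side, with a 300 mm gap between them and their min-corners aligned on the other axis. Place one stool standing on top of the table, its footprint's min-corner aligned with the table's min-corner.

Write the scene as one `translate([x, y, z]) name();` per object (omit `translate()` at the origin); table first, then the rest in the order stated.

table();
translate([-2395, 0, 0]) bench();
translate([0, 0, 734]) stool();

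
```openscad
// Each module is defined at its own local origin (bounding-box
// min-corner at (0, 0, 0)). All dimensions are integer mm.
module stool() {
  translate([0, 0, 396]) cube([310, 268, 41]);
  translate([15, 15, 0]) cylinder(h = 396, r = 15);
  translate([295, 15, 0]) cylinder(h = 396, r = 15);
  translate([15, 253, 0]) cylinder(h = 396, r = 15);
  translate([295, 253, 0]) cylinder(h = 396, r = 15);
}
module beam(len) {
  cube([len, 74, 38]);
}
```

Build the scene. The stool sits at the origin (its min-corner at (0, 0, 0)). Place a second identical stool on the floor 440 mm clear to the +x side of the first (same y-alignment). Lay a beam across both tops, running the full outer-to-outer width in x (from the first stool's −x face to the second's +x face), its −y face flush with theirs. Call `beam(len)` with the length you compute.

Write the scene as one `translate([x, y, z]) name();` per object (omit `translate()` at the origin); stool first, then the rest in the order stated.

stool();
translate([750, 0, 0]) stool();
translate([0, 0, 437]) beam(1060);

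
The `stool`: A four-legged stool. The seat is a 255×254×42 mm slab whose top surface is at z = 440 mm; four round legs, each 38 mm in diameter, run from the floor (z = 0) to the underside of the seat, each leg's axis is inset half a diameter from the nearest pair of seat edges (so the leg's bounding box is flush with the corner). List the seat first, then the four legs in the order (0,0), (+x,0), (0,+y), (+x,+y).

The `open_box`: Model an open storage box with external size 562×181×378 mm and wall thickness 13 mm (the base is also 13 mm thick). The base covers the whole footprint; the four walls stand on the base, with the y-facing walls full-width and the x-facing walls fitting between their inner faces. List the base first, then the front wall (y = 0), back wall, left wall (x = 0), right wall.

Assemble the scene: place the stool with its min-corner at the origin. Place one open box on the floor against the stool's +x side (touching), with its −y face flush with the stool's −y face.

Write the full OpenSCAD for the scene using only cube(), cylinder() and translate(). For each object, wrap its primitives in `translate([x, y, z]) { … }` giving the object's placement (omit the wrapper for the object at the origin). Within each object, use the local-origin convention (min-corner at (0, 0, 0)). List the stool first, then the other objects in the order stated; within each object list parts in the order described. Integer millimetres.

translate([0, 0, 398]) cube([255, 254, 42]);
translate([19, 19, 0]) cylinder(h = 398, r = 19);
translate([236, 19, 0]) cylinder(h = 398, r = 19);
translate([19, 235, 0]) cylinder(h = 398, r = 19);
translate([236, 235, 0]) cylinder(h = 398, r = 19);
translate([255, 0, 0]) {
  cube([562, 181, 13]);
  translate([0, 0, 13]) cube([562, 13, 365]);
  translate([0, 168, 13]) cube([562, 13, 365]);
  translate([0, 13, 13]) cube([13, 155, 365]);
  translate([549, 13, 13]) cube([13, 155, 365]);
}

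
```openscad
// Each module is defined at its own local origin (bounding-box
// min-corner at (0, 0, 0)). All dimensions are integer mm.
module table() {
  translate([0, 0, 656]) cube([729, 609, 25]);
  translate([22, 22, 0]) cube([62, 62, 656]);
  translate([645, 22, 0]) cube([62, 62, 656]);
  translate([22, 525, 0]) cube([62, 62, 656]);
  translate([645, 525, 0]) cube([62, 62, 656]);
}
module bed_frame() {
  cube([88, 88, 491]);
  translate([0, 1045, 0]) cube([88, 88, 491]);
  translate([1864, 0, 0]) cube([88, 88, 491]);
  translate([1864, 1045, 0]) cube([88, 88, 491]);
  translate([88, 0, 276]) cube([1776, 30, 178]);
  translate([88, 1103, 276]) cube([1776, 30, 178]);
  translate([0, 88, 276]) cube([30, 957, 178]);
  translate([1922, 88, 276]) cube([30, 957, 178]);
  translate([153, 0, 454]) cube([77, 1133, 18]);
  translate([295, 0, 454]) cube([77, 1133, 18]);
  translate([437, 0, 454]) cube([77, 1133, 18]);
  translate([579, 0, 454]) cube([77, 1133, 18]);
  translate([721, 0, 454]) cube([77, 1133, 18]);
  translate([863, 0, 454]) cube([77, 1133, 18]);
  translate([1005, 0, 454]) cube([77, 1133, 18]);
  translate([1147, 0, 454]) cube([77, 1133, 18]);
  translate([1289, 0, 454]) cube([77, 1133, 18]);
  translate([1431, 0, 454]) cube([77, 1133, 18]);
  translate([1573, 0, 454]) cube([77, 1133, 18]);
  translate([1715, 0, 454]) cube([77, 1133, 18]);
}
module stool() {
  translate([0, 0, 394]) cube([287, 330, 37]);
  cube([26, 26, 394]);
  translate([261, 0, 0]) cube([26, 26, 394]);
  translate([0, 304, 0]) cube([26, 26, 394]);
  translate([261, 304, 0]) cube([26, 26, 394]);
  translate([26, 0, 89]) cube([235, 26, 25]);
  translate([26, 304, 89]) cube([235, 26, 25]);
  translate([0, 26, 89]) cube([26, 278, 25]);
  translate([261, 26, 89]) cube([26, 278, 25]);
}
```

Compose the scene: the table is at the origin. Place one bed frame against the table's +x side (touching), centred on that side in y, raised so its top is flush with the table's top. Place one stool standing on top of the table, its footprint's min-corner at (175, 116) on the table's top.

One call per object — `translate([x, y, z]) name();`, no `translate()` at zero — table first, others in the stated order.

table();
translate([729, -262, 190]) bed_frame();
translate([175, 116, 681]) stool();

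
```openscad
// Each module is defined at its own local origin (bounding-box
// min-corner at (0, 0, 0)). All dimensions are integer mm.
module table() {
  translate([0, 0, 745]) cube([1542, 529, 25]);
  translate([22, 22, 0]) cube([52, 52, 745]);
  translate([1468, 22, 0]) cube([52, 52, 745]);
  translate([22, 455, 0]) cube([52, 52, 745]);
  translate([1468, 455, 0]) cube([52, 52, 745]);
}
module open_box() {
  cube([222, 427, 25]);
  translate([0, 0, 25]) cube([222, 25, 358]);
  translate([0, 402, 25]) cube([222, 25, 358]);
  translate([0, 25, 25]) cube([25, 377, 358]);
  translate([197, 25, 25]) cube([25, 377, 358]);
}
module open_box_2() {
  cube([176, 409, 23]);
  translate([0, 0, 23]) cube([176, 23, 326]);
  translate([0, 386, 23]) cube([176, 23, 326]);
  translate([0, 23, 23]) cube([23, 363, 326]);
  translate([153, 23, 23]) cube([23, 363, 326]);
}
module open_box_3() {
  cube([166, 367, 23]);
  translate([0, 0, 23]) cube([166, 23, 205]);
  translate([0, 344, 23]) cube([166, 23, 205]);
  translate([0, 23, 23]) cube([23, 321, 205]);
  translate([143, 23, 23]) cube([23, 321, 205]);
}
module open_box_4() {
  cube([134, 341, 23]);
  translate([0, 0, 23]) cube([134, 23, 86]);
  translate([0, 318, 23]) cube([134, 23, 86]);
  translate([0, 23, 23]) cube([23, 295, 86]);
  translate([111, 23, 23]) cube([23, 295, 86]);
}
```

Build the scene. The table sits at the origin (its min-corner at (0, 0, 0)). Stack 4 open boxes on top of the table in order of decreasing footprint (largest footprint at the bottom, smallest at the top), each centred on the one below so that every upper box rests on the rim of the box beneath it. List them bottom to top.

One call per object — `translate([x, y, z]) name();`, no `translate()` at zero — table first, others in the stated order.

table();
translate([660, 51, 770]) open_box();
translate([683, 60, 1153]) open_box_2();
translate([688, 81, 1502]) open_box_3();
translate([704, 94, 1730]) open_box_4();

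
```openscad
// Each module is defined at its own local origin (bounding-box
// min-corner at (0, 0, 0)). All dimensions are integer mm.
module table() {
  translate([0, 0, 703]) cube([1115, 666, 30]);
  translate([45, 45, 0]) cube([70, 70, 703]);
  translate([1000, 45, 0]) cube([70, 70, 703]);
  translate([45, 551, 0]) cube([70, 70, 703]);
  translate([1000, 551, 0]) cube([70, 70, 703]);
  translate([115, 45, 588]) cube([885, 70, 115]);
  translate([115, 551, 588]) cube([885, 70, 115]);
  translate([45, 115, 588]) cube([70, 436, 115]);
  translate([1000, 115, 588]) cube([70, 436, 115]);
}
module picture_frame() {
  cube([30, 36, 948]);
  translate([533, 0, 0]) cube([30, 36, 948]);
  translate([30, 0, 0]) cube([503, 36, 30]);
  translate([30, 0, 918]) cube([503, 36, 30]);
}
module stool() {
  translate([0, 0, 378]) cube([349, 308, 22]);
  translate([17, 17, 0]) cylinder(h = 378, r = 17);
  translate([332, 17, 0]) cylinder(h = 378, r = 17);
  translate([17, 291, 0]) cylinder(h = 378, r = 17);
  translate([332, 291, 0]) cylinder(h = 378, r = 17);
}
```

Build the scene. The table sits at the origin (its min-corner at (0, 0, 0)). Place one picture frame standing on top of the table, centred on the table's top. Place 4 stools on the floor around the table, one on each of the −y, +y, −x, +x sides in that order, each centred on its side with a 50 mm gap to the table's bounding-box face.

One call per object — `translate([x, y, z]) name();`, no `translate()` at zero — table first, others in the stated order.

table();
translate([276, 315, 733]) picture_frame();
translate([383, -358, 0]) stool();
translate([383, 716, 0]) stool();
translate([-399, 179, 0]) stool();
translate([1165, 179, 0]) stool();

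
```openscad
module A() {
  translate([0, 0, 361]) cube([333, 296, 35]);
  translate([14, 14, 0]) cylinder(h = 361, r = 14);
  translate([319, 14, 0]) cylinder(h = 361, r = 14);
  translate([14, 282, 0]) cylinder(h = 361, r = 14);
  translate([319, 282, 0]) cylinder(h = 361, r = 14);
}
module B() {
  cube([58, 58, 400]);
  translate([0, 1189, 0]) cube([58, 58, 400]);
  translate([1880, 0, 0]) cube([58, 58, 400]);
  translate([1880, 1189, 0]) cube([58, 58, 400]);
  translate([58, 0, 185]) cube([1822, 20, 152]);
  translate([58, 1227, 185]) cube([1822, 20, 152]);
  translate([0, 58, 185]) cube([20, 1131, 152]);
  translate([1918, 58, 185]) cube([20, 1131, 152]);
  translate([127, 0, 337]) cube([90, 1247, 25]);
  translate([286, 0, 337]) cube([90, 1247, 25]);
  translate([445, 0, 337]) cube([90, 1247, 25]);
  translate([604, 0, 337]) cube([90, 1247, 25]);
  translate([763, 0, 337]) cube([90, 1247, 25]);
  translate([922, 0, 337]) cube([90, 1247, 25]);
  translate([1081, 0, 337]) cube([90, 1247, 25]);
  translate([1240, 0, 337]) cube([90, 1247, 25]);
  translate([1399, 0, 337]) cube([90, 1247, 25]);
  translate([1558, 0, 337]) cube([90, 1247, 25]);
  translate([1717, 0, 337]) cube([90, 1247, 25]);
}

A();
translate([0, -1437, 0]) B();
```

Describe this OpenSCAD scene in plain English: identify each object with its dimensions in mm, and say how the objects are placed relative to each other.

A is a four-legged stool. The seat is a 333×296×35 mm slab whose top surface is at z = 396 mm; four round legs, each 28 mm in diameter, run from the floor (z = 0) to the underside of the seat, each leg's axis is inset half a diameter from the nearest pair of seat edges (so the leg's bounding box is flush with the corner).

B is a bed frame 1938 mm long (x) by 1247 mm wide (y). Four 58×58 mm corner posts, 400 mm tall, at the corners of the footprint. Four rails of 20 mm thickness and 152 mm height run between adjacent posts with their undersides at z = 185 mm, their outer faces flush with the outside of the frame (the two x-running rails run between the posts' inner faces; the two y-running rails run between the posts' inner faces). 11 slats, each 90 mm wide (x) and 25 mm thick, lie across the top of the two x-running rails, running the full 1247 mm width of the frame in y; the slats are evenly spaced along x between the inner faces of the end posts with equal gaps (rounded down to the nearest mm) at the −x end and between each pair — any rounding remainder accumulates at the +x end.

The bed frame is on the floor beside the stool on its −y side.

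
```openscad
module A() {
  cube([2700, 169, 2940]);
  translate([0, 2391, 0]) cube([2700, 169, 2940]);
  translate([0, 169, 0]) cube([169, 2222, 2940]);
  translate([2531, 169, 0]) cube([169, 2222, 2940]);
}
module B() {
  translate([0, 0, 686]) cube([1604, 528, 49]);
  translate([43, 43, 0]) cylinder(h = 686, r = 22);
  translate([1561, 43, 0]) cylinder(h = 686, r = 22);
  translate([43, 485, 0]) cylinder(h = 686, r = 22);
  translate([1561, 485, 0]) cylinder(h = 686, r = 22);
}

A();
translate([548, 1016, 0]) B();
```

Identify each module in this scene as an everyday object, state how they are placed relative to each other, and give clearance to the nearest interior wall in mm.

A is a house frame. B is a table. The table sits inside the house frame, centred. The clearance to the nearest interior wall is 379 mm.

Clearances: x = 379, y = 847; minimum 379 mm.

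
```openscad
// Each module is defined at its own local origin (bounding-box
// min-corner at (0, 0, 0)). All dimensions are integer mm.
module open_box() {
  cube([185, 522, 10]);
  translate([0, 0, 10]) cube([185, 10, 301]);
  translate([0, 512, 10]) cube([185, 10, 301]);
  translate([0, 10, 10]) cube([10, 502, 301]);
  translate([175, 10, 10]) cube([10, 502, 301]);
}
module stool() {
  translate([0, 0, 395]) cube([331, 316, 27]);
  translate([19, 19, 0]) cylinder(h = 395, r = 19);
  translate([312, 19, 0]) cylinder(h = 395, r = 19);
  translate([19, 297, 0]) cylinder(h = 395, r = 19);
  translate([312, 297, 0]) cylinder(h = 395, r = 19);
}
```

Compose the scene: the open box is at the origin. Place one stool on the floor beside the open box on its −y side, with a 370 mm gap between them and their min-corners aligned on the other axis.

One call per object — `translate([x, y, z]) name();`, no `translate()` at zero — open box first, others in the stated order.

open_box();
translate([0, -686, 0]) stool();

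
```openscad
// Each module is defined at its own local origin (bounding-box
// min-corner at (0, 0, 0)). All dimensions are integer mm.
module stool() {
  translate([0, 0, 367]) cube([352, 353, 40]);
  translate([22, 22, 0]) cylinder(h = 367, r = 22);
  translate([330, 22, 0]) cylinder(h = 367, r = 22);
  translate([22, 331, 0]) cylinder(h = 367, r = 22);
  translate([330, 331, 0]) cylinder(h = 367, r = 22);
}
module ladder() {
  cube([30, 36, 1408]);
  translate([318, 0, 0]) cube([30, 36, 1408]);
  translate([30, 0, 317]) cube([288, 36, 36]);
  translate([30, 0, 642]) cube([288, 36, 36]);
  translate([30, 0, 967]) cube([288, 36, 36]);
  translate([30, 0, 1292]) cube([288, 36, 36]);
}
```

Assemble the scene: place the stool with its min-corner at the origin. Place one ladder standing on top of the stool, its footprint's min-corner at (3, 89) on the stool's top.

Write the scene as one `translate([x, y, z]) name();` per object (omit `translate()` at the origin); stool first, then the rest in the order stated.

stool();
translate([3, 89, 407]) ladder();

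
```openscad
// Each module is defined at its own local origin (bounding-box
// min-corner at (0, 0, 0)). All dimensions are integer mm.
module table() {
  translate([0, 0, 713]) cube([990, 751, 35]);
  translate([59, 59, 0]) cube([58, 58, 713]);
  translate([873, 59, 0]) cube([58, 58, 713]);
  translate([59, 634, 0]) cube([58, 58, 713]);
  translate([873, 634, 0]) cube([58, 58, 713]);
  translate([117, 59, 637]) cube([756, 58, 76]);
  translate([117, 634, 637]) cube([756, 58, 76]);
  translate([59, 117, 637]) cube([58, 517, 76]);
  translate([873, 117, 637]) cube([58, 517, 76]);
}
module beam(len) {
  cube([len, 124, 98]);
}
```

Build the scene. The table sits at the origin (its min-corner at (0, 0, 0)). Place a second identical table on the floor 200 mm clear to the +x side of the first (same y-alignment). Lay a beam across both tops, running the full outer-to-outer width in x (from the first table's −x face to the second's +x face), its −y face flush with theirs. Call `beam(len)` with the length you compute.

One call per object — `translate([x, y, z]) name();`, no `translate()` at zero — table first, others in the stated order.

table();
translate([1190, 0, 0]) table();
translate([0, 0, 748]) beam(2180);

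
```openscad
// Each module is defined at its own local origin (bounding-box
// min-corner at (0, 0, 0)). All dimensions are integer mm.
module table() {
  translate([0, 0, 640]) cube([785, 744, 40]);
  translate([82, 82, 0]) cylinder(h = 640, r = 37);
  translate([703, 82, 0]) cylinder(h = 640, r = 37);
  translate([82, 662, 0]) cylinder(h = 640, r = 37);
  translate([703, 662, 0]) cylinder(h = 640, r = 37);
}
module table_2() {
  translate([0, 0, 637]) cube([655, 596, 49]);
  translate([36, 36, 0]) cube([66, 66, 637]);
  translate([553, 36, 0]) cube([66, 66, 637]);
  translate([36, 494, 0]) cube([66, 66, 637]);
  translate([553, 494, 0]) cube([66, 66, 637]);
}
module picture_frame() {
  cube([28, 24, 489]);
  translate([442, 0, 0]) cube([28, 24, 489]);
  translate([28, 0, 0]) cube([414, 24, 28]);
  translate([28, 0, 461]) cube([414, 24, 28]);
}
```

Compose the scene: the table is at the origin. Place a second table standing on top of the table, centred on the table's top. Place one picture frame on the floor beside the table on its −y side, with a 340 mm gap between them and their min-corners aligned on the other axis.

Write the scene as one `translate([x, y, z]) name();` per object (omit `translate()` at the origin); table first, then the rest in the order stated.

table();
translate([65, 74, 680]) table_2();
translate([0, -364, 0]) picture_frame();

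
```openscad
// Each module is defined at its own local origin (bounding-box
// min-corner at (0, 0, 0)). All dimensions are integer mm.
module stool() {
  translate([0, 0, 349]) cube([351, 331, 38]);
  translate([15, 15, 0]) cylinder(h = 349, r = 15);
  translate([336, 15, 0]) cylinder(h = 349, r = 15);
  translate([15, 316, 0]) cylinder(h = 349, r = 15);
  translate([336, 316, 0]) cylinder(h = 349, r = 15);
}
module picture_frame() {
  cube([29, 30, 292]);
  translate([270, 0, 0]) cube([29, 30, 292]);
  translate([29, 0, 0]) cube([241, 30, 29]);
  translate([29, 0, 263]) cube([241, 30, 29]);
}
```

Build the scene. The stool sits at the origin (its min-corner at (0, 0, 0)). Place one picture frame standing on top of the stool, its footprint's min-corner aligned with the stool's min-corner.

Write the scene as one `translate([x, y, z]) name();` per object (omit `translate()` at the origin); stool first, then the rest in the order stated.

stool();
translate([0, 0, 387]) picture_frame();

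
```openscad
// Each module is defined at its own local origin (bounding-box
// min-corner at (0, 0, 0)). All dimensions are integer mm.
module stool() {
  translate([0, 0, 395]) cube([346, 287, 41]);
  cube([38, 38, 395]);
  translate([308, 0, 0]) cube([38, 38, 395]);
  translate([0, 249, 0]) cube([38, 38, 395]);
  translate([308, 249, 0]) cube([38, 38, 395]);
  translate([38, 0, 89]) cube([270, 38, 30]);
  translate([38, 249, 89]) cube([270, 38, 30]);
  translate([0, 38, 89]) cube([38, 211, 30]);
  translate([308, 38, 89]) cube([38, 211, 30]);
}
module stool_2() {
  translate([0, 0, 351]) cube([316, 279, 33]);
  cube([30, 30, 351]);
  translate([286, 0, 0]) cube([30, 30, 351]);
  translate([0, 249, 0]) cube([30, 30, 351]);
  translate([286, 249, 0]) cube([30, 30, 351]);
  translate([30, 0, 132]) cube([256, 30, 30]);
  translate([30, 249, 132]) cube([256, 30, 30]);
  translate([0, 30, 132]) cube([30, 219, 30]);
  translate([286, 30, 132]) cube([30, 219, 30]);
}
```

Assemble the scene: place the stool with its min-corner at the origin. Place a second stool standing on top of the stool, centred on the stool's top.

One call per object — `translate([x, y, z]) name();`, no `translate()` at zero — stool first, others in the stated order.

stool();
translate([15, 4, 436]) stool_2();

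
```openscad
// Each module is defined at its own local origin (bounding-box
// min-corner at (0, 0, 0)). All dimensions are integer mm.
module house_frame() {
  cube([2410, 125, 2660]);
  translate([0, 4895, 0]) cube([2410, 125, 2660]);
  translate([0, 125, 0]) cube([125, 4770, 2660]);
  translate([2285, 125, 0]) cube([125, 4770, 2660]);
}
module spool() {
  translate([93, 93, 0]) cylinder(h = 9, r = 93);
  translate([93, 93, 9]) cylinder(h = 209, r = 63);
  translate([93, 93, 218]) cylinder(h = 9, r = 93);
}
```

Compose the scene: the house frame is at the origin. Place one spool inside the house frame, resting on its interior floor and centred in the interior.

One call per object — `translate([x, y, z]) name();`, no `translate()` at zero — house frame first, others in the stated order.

house_frame();
translate([1112, 2417, 0]) spool();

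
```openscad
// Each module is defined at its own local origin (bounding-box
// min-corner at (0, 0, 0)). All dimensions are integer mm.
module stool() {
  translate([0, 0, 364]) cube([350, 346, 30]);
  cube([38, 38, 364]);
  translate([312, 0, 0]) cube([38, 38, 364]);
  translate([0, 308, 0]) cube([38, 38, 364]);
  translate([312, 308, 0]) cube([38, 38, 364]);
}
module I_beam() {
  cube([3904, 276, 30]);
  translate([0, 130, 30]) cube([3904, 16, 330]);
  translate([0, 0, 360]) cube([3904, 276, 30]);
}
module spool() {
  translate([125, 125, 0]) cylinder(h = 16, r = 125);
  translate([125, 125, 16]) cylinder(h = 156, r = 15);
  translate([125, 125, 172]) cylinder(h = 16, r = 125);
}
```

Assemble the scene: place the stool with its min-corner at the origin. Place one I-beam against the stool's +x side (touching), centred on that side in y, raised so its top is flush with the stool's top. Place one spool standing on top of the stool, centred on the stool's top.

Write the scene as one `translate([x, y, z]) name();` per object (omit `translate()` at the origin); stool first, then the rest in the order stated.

stool();
translate([350, 35, 4]) I_beam();
translate([50, 48, 394]) spool();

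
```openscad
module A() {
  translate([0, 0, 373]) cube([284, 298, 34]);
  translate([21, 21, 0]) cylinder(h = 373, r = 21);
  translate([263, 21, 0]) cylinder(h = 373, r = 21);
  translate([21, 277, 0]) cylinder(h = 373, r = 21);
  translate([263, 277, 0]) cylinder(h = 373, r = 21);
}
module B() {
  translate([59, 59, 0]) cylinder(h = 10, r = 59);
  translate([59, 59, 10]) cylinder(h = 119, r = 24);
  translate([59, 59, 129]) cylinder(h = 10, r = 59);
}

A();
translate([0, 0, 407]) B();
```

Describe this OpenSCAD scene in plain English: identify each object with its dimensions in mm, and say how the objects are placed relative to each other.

A is a four-legged stool. The seat is 284×298 mm, 34 mm thick, top at z = 407 mm. It stands on four round legs, each 42 mm in diameter, from z = 0 to the seat underside, each leg's axis is inset half a diameter from the nearest pair of seat edges (so the leg's bounding box is flush with the corner).

B is a spool: two coaxial disc flanges of radius 59 mm and thickness 10 mm, joined by a core cylinder of radius 24 mm and height 119 mm. The lower flange rests on z = 0 and the three cylinders share a vertical axis.

The spool is on top of the stool.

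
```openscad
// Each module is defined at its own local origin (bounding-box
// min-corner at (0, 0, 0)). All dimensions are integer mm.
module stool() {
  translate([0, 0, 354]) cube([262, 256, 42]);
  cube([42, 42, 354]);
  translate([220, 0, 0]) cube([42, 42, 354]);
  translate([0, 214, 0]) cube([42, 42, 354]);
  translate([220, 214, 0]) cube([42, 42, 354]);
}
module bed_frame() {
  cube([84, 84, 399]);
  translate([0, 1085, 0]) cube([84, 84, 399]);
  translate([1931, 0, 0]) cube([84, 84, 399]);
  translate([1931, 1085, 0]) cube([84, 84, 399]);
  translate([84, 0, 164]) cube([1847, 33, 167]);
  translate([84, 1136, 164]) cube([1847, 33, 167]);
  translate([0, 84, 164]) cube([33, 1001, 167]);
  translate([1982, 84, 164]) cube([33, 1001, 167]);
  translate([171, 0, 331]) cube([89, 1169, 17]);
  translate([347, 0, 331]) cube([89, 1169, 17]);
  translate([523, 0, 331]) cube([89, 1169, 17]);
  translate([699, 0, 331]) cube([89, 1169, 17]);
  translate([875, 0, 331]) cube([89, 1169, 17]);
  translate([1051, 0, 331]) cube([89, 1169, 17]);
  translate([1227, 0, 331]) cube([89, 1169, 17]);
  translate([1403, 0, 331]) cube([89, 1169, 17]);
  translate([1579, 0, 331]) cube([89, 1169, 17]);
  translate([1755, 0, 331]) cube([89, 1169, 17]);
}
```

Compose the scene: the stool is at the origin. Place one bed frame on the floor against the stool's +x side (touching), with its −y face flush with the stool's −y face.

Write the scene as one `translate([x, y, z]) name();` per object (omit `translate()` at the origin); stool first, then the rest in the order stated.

stool();
translate([262, 0, 0]) bed_frame();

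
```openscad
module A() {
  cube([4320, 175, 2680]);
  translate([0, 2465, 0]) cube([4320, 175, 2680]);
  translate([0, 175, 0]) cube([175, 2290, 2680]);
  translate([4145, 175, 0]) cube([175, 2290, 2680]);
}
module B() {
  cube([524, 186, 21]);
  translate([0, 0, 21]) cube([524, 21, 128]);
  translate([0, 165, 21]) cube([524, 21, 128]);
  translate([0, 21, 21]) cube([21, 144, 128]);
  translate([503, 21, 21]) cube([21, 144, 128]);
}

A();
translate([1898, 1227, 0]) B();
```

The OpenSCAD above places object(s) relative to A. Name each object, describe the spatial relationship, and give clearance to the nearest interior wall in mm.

A is a house frame. B is an open box. The open box sits inside the house frame, centred. The clearance to the nearest interior wall is 1052 mm.

Clearances: x = 1723, y = 1052; minimum 1052 mm.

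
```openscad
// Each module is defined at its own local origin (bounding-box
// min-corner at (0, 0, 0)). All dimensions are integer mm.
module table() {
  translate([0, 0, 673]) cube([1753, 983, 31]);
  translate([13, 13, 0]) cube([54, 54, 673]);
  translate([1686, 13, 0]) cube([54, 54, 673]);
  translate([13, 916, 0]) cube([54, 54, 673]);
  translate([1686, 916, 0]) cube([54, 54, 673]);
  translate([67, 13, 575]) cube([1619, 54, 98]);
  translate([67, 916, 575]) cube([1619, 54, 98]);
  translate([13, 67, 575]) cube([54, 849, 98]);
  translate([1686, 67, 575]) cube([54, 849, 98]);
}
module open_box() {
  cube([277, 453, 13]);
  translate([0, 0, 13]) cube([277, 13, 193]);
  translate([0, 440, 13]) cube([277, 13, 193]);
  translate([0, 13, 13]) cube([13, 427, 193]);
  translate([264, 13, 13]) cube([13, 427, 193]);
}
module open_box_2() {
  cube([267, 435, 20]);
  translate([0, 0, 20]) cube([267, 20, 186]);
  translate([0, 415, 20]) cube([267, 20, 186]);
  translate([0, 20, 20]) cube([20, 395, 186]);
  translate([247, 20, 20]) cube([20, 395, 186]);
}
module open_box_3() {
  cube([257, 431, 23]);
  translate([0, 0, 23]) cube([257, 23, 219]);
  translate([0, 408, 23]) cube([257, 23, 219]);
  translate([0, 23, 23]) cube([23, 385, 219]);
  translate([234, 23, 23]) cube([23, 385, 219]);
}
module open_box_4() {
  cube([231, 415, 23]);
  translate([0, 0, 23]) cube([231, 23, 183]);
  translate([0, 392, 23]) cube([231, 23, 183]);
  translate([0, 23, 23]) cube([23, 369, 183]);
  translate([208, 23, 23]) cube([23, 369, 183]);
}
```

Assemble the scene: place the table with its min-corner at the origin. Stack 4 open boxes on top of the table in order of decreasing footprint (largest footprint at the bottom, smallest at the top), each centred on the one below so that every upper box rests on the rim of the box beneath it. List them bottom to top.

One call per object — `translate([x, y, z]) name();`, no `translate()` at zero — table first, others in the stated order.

table();
translate([738, 265, 704]) open_box();
translate([743, 274, 910]) open_box_2();
translate([748, 276, 1116]) open_box_3();
translate([761, 284, 1358]) open_box_4();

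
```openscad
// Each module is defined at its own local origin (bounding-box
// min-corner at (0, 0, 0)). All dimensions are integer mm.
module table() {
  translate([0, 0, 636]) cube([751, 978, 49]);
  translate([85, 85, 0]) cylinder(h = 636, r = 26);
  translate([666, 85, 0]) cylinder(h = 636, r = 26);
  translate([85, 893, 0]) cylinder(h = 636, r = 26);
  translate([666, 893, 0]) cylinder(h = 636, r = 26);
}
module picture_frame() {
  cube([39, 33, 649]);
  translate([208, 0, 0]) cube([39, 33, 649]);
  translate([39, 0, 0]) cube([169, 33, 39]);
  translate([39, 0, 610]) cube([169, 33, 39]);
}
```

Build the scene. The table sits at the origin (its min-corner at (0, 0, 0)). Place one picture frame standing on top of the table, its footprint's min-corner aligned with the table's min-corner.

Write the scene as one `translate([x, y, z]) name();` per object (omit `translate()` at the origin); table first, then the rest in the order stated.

table();
translate([0, 0, 685]) picture_frame();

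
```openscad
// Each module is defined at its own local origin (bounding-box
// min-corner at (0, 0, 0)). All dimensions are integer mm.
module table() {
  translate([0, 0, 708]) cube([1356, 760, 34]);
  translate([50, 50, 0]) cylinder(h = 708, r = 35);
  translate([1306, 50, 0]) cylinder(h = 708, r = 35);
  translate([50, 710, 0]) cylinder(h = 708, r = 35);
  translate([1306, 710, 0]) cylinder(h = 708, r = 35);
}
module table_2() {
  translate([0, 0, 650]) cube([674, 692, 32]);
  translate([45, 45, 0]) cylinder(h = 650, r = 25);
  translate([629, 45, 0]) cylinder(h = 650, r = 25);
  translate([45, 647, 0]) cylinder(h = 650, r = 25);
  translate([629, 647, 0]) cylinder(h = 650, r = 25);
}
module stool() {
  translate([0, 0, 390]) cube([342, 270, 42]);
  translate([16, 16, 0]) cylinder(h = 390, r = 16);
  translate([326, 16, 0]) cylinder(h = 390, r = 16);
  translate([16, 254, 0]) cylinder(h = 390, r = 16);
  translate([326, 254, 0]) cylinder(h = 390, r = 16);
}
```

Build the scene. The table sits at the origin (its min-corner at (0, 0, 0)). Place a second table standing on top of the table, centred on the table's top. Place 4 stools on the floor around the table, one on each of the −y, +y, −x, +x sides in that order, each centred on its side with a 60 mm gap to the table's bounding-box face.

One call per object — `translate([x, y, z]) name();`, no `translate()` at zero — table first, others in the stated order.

table();
translate([341, 34, 742]) table_2();
translate([507, -330, 0]) stool();
translate([507, 820, 0]) stool();
translate([-402, 245, 0]) stool();
translate([1416, 245, 0]) stool();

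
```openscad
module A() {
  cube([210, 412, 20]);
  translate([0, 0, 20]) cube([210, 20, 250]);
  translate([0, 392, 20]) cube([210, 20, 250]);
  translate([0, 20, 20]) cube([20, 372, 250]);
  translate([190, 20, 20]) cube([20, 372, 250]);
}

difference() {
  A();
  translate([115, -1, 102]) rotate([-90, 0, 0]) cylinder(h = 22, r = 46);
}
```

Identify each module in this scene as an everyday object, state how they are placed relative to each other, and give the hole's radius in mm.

The subtracted cylinder has r = 46 mm.

A is an open box. The open box has a circular hole through its front wall. The hole's radius is 46 mm.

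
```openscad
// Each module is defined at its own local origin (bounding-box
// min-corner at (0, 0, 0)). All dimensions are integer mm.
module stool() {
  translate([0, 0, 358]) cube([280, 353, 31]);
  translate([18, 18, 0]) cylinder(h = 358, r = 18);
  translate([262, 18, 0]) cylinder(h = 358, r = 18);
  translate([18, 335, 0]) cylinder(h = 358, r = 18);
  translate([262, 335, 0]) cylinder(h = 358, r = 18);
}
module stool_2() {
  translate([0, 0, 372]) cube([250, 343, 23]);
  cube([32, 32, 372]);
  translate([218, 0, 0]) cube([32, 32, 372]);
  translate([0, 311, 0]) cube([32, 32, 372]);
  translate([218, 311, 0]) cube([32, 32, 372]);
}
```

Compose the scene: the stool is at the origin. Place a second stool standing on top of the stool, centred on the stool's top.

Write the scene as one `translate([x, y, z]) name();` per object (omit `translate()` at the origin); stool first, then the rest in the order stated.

stool();
translate([15, 5, 389]) stool_2();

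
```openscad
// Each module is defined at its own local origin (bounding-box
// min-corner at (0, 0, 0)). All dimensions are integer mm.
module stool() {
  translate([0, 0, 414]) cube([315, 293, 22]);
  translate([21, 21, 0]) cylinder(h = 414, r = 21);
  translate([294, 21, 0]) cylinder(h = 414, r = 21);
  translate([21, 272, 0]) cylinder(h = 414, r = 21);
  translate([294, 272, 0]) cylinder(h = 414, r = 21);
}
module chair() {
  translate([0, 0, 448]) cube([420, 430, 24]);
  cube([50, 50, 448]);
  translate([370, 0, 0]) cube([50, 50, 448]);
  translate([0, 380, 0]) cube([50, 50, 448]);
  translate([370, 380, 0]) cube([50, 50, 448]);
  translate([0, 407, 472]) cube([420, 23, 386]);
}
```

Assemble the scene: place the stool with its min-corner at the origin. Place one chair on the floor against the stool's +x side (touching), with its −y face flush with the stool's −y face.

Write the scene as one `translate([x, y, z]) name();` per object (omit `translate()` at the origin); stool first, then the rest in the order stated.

stool();
translate([315, 0, 0]) chair();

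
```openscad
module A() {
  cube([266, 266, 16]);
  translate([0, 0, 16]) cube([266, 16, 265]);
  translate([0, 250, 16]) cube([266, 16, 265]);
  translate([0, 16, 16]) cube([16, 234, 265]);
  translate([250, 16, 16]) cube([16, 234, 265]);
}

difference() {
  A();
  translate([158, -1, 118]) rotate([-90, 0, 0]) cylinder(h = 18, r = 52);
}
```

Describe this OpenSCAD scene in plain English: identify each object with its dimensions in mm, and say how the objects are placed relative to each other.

A is an open storage box with external size 266×266×281 mm and wall thickness 16 mm (the base is also 16 mm thick). The base covers the whole footprint; the four walls stand on the base, with the y-facing walls full-width and the x-facing walls fitting between their inner faces.

The open box has a circular hole of radius 52 mm through its front wall, centred at (x = 158, z = 118).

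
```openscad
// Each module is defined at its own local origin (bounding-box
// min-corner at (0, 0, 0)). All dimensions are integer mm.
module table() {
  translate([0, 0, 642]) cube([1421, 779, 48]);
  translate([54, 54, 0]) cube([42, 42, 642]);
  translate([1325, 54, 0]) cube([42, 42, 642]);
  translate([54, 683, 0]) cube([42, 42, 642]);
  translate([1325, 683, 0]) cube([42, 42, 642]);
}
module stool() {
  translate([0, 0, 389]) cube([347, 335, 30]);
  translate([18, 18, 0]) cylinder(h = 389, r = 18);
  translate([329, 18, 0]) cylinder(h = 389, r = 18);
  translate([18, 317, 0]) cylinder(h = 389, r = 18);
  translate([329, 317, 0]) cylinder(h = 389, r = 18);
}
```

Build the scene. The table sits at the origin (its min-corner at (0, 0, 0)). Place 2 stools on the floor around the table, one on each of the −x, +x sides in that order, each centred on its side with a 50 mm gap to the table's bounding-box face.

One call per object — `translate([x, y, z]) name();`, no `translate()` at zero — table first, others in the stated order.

table();
translate([-397, 222, 0]) stool();
translate([1471, 222, 0]) stool();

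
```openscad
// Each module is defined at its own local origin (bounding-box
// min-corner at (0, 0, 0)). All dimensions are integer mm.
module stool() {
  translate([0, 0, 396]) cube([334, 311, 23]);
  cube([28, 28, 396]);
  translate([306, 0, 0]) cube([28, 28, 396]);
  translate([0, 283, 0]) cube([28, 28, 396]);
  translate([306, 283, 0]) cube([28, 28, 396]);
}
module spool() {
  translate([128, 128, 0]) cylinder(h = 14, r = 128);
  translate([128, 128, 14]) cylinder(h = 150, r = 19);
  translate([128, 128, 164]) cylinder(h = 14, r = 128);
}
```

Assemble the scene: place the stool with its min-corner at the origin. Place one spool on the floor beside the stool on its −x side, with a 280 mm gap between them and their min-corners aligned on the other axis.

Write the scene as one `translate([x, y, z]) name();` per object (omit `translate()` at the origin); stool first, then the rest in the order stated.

stool();
translate([-536, 0, 0]) spool();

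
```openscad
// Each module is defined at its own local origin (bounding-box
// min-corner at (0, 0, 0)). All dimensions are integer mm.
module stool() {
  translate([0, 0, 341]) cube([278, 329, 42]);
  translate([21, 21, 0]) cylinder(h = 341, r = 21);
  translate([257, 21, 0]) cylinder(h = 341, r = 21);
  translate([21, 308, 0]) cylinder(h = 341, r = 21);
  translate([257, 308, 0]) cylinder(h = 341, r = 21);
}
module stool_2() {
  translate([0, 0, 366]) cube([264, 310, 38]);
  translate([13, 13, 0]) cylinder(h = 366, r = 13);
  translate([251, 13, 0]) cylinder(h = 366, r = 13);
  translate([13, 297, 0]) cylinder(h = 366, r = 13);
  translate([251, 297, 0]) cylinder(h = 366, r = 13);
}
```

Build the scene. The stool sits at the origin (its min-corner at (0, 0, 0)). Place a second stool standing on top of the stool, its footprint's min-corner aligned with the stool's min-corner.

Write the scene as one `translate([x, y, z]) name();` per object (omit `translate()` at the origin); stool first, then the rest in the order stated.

stool();
translate([0, 0, 383]) stool_2();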